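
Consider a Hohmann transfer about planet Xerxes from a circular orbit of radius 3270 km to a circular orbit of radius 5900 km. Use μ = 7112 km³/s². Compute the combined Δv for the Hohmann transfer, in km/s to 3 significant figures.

Semi-major axis of the transfer orbit: a_t = (3270 + 5900)/2 = 4585 km.
At r₁ the circular-orbit speed is v₁ = √(μ/r₁) = 1.47476 km/s.
Transfer-orbit speed at r₁ (v² = μ(2/r − 1/a)): v_p = √[μ(2/r₁ − 1/a_t)] = 1.67293 km/s.
First burn Δv₁ = |v_p − v₁| = 0.1982 km/s.
At r₂, v₂ = √(μ/r₂) = 1.0979 km/s.
Transfer-orbit speed at r₂: v_a = √[μ(2/r₂ − 1/a_t)] = 0.92720 km/s.
Second burn Δv₂ = |v₂ − v_a| = 0.1707 km/s.
Δv = Δv₁ + Δv₂ = 0.1982 + 0.1707 = 0.3689 km/s.

Δv = 0.369 km/s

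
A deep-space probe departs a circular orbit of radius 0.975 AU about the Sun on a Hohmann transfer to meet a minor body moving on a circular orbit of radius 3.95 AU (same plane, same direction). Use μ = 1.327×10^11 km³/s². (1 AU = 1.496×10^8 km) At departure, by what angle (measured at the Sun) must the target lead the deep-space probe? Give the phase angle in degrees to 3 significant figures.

φ = 91.4°

In km: r₁ = 0.975 × 1.496×10^8 = 1.4586×10^8 km; r₂ = 3.95 × 1.496×10^8 = 5.9092×10^8 km.
The Hohmann ellipse has a_t = (r₁ + r₂)/2 = 3.6839×10^8 km.
Transfer time t = π√(a_t³/μ) = 6.0978×10^7 s.
Target angular speed ω₂ = √(μ/r₂³) = 2.5360×10^-8 rad/s.
Angle swept by the target during transfer: ω₂·t = 1.5464 rad = 88.60°.
The deep-space probe traverses 180° on the transfer ellipse, so the target must lead by 180° − 88.60° = 91.4°.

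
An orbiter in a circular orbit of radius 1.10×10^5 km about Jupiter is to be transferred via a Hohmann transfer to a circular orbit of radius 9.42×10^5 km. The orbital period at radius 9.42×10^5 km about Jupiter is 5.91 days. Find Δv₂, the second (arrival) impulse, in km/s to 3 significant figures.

Δv₂ = 6.29 km/s

From Kepler's third law T² = 4π²r³/μ at r = 9.42×10^5 km, T = 5.91 days = 5.91 × 86400 s = 5.10624×10^5 s: μ = 4π²r³/T² = 1.26564×10^8 km³/s².
Semi-major axis of the transfer orbit: a_t = (1.100×10^5 + 9.420×10^5)/2 = 5.260×10^5 km.
On the circular orbit at r = 9.420×10^5 km, v_c = √(μ/r) = 11.59123 km/s.
Vis-viva on the transfer ellipse at r = 9.420×10^5 km gives v_t = √[μ(2/r − 1/a_t)] = 5.300697 km/s.
Δv₂ = |v_t − v_c| = |5.300697 − 11.59123| = 6.291 km/s.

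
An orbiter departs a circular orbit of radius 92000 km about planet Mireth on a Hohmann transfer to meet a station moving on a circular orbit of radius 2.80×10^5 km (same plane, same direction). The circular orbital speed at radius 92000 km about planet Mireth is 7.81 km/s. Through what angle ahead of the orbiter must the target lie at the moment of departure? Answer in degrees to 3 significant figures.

φ = 82.5°

From the circular-orbit relation v² = μ/r at r = 92000 km: μ = v²r = (7.81)² × 92000 = 5.61164×10^6 km³/s².
The Hohmann ellipse has a_t = (r₁ + r₂)/2 = 1.860×10^5 km.
Transfer time t = π√(a_t³/μ) = 1.064×10^5 s.
Target angular speed ω₂ = √(μ/r₂³) = 1.599×10^-5 rad/s.
Angle swept by the target during transfer: ω₂·t = 1.701 rad = 97.46°.
Arrival is 180° from departure on the ellipse, so φ = 180° − 97.46° = 82.5°.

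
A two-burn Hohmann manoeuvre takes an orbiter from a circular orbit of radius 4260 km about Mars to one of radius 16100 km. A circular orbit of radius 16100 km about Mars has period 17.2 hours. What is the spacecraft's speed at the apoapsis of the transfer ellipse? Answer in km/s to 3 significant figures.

v = 1.06 km/s

From Kepler's third law T² = 4π²r³/μ at r = 16100 km, T = 17.2 hours = 17.2 × 3600 s = 61920 s: μ = 4π²r³/T² = 42971.0 km³/s².
The Hohmann ellipse has a_t = (r₁ + r₂)/2 = 10180 km.
The apoapsis of the transfer ellipse is at r = 16100 km.
Vis-viva: v = √[μ(2/r − 1/a_t)] = √[42971.0 × (2/16100 − 1/10180)] = 1.057 km/s.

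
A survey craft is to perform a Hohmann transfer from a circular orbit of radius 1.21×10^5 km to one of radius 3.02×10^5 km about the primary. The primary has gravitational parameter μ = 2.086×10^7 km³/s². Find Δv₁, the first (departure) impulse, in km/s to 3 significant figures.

Transfer-ellipse semi-major axis a_t = (r₁ + r₂)/2 = (1.210×10^5 + 3.020×10^5)/2 = 2.115×10^5 km.
Circular speed at r = 1.210×10^5 km: v_c = √(μ/r) = 13.13 km/s.
Transfer-orbit speed at the same r (vis-viva, a = a_t): v_t = √[μ(2/r − 1/a_t)] = 15.69 km/s.
Δv₁ = |v_t − v_c| = |15.69 − 13.13| = 2.560 km/s.

Δv₁ = 2.56 km/s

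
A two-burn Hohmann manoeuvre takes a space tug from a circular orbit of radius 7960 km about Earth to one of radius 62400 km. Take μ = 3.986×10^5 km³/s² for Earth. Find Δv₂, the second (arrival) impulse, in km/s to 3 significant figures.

Semi-major axis of the transfer orbit: a_t = (7960 + 62400)/2 = 35180 km.
On the circular orbit at r = 62400 km, v_c = √(μ/r) = 2.527 km/s.
Vis-viva on the transfer ellipse at r = 62400 km gives v_t = √[μ(2/r − 1/a_t)] = 1.202 km/s.
Δv₂ = |v_t − v_c| = |1.202 − 2.527| = 1.325 km/s.

Δv₂ = 1.33 km/s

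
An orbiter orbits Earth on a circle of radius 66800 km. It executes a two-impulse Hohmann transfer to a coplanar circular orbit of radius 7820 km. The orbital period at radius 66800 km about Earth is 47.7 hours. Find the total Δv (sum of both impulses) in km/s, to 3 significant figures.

From Kepler's third law T² = 4π²r³/μ at r = 66800 km, T = 47.7 hours = 47.7 × 3600 s = 1.7172×10^5 s: μ = 4π²r³/T² = 3.99068×10^5 km³/s².
The Hohmann ellipse has a_t = (r₁ + r₂)/2 = 37310 km.
At r₁ the circular-orbit speed is v₁ = √(μ/r₁) = 2.444 km/s.
On the transfer ellipse at r₁, vis-viva gives v_a = √[μ(2/r₁ − 1/a_t)] = 1.119 km/s.
First burn Δv₁ = |v_a − v₁| = 1.325 km/s.
At r₂, v₂ = √(μ/r₂) = 7.144 km/s.
Transfer-orbit speed at r₂: v_p = √[μ(2/r₂ − 1/a_t)] = 9.559 km/s.
Second burn Δv₂ = |v₂ − v_p| = 2.415 km/s.
Δv = Δv₁ + Δv₂ = 1.325 + 2.415 = 3.740 km/s.

Δv = 3.74 km/s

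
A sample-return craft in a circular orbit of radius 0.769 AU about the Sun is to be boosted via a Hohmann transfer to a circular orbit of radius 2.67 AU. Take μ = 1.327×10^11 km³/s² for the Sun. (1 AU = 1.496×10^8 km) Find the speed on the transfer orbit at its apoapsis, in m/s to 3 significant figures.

In km: r₁ = 0.769 × 1.496×10^8 = 1.150424×10^8 km; r₂ = 2.67 × 1.496×10^8 = 3.99432×10^8 km.
Transfer-ellipse semi-major axis a_t = (r₁ + r₂)/2 = (1.150424×10^8 + 3.99432×10^8)/2 = 2.572372×10^8 km.
The apoapsis of the transfer ellipse is at r = 3.99432×10^8 km.
Applying v² = μ(2/r − 1/a_t): v = 12.19 km/s.

v = 12200 m/s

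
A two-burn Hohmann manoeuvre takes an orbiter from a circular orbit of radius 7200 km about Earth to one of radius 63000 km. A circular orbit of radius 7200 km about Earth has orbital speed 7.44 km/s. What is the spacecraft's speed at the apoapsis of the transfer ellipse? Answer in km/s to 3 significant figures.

v = 1.14 km/s

From the circular-orbit relation v² = μ/r at r = 7200 km: μ = v²r = (7.44)² × 7200 = 3.98546×10^5 km³/s².
Transfer-ellipse semi-major axis a_t = (r₁ + r₂)/2 = (7200 + 63000)/2 = 35100 km.
At apoapsis, r = 63000 km.
From the vis-viva equation, v = √[μ(2/r − 1/a_t)] = 1.139 km/s.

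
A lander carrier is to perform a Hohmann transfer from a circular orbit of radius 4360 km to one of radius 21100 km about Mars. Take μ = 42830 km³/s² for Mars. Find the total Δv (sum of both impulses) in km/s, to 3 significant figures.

Semi-major axis of the transfer orbit: a_t = (4360 + 21100)/2 = 12730 km.
Circular speed at r₁: v₁ = √(μ/r₁) = √(42830/4360) = 3.1342 km/s.
On the transfer ellipse at r₁, vis-viva gives v_p = √[μ(2/r₁ − 1/a_t)] = 4.0351 km/s.
First burn Δv₁ = |v_p − v₁| = 0.9009 km/s.
At r₂, v₂ = √(μ/r₂) = 1.4247 km/s.
Transfer-orbit speed at r₂: v_a = √[μ(2/r₂ − 1/a_t)] = 0.83380 km/s.
Second burn Δv₂ = |v₂ − v_a| = 0.5909 km/s.
Total Δv = Δv₁ + Δv₂ = 1.492 km/s.

Δv = 1.49 km/s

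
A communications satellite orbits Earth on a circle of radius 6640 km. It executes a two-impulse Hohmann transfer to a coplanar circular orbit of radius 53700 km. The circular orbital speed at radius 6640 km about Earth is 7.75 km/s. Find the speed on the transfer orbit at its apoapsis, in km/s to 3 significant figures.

From the circular-orbit relation v² = μ/r at r = 6640 km: μ = v²r = (7.75)² × 6640 = 3.98815×10^5 km³/s².
Transfer-ellipse semi-major axis a_t = (r₁ + r₂)/2 = (6640 + 53700)/2 = 30170 km.
At apoapsis, r = 53700 km.
Vis-viva: v = √[μ(2/r − 1/a_t)] = √[3.98815×10^5 × (2/53700 − 1/30170)] = 1.278 km/s.

v = 1.28 km/s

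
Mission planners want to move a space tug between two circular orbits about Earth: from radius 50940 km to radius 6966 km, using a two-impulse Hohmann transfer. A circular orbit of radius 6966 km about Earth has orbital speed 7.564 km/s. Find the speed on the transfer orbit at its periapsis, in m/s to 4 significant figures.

From the circular-orbit relation v² = μ/r at r = 6966 km: μ = v²r = (7.564)² × 6966 = 3.98553×10^5 km³/s².
The Hohmann ellipse has a_t = (r₁ + r₂)/2 = 28953 km.
At periapsis, r = 6966 km.
From the vis-viva equation, v = √[μ(2/r − 1/a_t)] = 10.03 km/s.

v = 10030 m/s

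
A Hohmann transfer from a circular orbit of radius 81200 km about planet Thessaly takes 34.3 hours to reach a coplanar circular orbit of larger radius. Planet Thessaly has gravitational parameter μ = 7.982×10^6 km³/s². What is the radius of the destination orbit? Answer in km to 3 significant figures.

r₂ = 3.81×10^5 km

Transfer time t = 34.3 hours = 1.2348×10^5 s, and t = π√(a_t³/μ).
So a_t = (μ t²/π²)^(1/3) = (7.982×10^6 × (1.2348×10^5)² / π²)^(1/3) = 2.3103×10^5 km.
Since a_t = (r₁ + r₂)/2, r₂ = 2a_t − r₁ = 2×2.3103×10^5 − 81200 = 3.8086×10^5 km.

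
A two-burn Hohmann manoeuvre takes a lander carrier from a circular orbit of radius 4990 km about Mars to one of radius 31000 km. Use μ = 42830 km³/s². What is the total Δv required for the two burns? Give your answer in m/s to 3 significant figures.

Δv = 1470 m/s

Semi-major axis of the transfer orbit: a_t = (4990 + 31000)/2 = 17995 km.
Circular speed at r₁: v₁ = √(μ/r₁) = √(42830/4990) = 2.9297 km/s.
On the transfer ellipse at r₁, vis-viva gives v_p = √[μ(2/r₁ − 1/a_t)] = 3.8453 km/s.
First burn Δv₁ = |v_p − v₁| = 0.9156 km/s.
Circular speed at r₂: v₂ = √(μ/r₂) = 1.17542 km/s.
Transfer-orbit speed at r₂: v_a = √[μ(2/r₂ − 1/a_t)] = 0.618967 km/s.
Second burn Δv₂ = |v₂ − v_a| = 0.5565 km/s.
Total Δv = Δv₁ + Δv₂ = 1.472 km/s.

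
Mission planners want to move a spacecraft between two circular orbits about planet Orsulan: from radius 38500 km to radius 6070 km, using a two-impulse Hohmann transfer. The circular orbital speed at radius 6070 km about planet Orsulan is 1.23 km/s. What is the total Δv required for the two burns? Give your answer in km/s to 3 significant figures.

From the circular-orbit relation v² = μ/r at r = 6070 km: μ = v²r = (1.23)² × 6070 = 9183.30 km³/s².
The Hohmann ellipse has a_t = (r₁ + r₂)/2 = 22285 km.
Circular speed at r₁: v₁ = √(μ/r₁) = √(9183.30/38500) = 0.4884 km/s.
On the transfer ellipse at r₁, vis-viva gives v_a = √[μ(2/r₁ − 1/a_t)] = 0.2549 km/s.
First burn Δv₁ = |v_a − v₁| = 0.2335 km/s.
Circular speed at r₂: v₂ = √(μ/r₂) = 1.2300 km/s.
Transfer-orbit speed at r₂: v_p = √[μ(2/r₂ − 1/a_t)] = 1.6167 km/s.
Second burn Δv₂ = |v₂ − v_p| = 0.3867 km/s.
Δv = Δv₁ + Δv₂ = 0.2335 + 0.3867 = 0.6202 km/s.

Δv = 0.620 km/s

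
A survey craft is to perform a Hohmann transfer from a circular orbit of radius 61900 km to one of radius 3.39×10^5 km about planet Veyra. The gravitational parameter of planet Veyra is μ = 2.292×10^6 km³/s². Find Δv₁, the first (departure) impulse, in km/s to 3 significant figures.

Transfer-ellipse semi-major axis a_t = (r₁ + r₂)/2 = (61900 + 3.390×10^5)/2 = 2.0045×10^5 km.
Circular speed at r = 61900 km: v_c = √(μ/r) = 6.085 km/s.
Vis-viva on the transfer ellipse at r = 61900 km gives v_t = √[μ(2/r − 1/a_t)] = 7.913 km/s.
Δv₁ = |v_t − v_c| = |7.913 − 6.085| = 1.828 km/s.

Δv₁ = 1.83 km/s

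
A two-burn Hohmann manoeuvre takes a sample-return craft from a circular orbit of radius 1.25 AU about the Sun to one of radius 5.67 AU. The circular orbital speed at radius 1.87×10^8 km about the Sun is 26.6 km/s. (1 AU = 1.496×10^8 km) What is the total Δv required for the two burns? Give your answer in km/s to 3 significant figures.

Δv = 12.4 km/s

From the circular-orbit relation v² = μ/r at r = 1.87×10^8 km: μ = v²r = (26.6)² × 1.87×10^8 = 1.32314×10^11 km³/s².
In km: r₁ = 1.25 × 1.496×10^8 = 1.870×10^8 km; r₂ = 5.67 × 1.496×10^8 = 8.48232×10^8 km.
Semi-major axis of the transfer orbit: a_t = (1.870×10^8 + 8.48232×10^8)/2 = 5.17616×10^8 km.
Circular speed at r₁: v₁ = √(μ/r₁) = √(1.32314×10^11/1.870×10^8) = 26.600 km/s.
Transfer-orbit speed at r₁ (vis-viva equation): v_p = √[μ(2/r₁ − 1/a_t)] = 34.051 km/s.
First burn Δv₁ = |v_p − v₁| = 7.451 km/s.
Circular speed at r₂: v₂ = √(μ/r₂) = 12.49 km/s.
Transfer-orbit speed at r₂: v_a = √[μ(2/r₂ − 1/a_t)] = 7.507 km/s.
Second burn Δv₂ = |v₂ − v_a| = 4.983 km/s.
Δv = Δv₁ + Δv₂ = 7.451 + 4.983 = 12.43 km/s.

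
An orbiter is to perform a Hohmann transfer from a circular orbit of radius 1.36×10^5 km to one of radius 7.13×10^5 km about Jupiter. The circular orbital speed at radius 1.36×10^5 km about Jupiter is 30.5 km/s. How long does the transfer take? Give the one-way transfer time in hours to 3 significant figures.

From the circular-orbit relation v² = μ/r at r = 1.36×10^5 km: μ = v²r = (30.5)² × 1.36×10^5 = 1.26514×10^8 km³/s².
The Hohmann ellipse has a_t = (r₁ + r₂)/2 = 4.245×10^5 km.
Half the transfer-orbit period gives t = π√(a_t³/μ) = 77250 s.
Converting: 77250 s ÷ 3600 s/hour = 21.5 hours.

t = 21.5 hours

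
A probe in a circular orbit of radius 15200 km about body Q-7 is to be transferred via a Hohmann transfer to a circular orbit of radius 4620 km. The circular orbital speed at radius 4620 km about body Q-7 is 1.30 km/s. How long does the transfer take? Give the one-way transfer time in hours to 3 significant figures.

From the circular-orbit relation v² = μ/r at r = 4620 km: μ = v²r = (1.30)² × 4620 = 7807.80 km³/s².
Transfer-ellipse semi-major axis a_t = (r₁ + r₂)/2 = (15200 + 4620)/2 = 9910 km.
Half the transfer-orbit period gives t = π√(a_t³/μ) = 35070 s.
Converting: 35070 s ÷ 3600 s/hour = 9.74 hours.

t = 9.74 hours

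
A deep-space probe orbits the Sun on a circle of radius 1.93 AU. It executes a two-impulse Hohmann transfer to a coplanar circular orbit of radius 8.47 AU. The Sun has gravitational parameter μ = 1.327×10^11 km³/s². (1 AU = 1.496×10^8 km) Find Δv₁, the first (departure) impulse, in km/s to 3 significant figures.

In km: r₁ = 1.93 × 1.496×10^8 = 2.88728×10^8 km; r₂ = 8.47 × 1.496×10^8 = 1.267112×10^9 km.
Transfer-ellipse semi-major axis a_t = (r₁ + r₂)/2 = (2.88728×10^8 + 1.267112×10^9)/2 = 7.7792×10^8 km.
Circular speed at r = 2.88728×10^8 km: v_c = √(μ/r) = 21.438 km/s.
Vis-viva on the transfer ellipse at r = 2.88728×10^8 km gives v_t = √[μ(2/r − 1/a_t)] = 27.361 km/s.
Δv₁ = |v_t − v_c| = |27.361 − 21.438| = 5.923 km/s.

Δv₁ = 5.92 km/s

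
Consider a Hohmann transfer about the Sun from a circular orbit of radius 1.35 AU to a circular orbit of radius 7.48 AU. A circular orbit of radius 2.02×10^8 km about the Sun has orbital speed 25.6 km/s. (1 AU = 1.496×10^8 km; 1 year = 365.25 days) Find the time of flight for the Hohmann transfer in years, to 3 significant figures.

t = 4.64 years

From the circular-orbit relation v² = μ/r at r = 2.02×10^8 km: μ = v²r = (25.6)² × 2.02×10^8 = 1.32383×10^11 km³/s².
In km: r₁ = 1.35 × 1.496×10^8 = 2.0196×10^8 km; r₂ = 7.48 × 1.496×10^8 = 1.119008×10^9 km.
The Hohmann ellipse has a_t = (r₁ + r₂)/2 = 6.60484×10^8 km.
Transfer time t = π√(a_t³/μ) = π√((6.60484×10^8)³ / 1.32383×10^11) = 1.4656×10^8 s.
Converting: 1.4656×10^8 s ÷ 3.15576×10^7 s/year (365.25 × 86400) = 4.64 years.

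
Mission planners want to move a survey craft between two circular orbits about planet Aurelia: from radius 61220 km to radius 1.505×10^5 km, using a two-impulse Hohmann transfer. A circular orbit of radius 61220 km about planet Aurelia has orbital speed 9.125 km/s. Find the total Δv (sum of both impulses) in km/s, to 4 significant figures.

From the circular-orbit relation v² = μ/r at r = 61220 km: μ = v²r = (9.125)² × 61220 = 5.09752×10^6 km³/s².
The Hohmann ellipse has a_t = (r₁ + r₂)/2 = 1.0586×10^5 km.
At r₁ the circular-orbit speed is v₁ = √(μ/r₁) = 9.125 km/s.
On the transfer ellipse at r₁, v² = μ(2/r − 1/a) gives v_p = √[μ(2/r₁ − 1/a_t)] = 10.88 km/s.
First burn Δv₁ = |v_p − v₁| = 1.755 km/s.
At r₂, v₂ = √(μ/r₂) = 5.820 km/s.
Transfer-orbit speed at r₂: v_a = √[μ(2/r₂ − 1/a_t)] = 4.426 km/s.
Second burn Δv₂ = |v₂ − v_a| = 1.394 km/s.
Total Δv = Δv₁ + Δv₂ = 3.149 km/s.

Δv = 3.149 km/s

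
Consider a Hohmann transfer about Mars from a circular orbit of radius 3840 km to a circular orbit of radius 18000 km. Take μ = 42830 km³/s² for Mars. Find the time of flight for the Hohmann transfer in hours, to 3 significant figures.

The Hohmann ellipse has a_t = (r₁ + r₂)/2 = 10920 km.
By Kepler's third law the transfer-orbit period is T = 2π√(a_t³/μ), so t = T/2 = 17320 s.
Converting: 17320 s ÷ 3600 s/hour = 4.81 hours.

t = 4.81 hours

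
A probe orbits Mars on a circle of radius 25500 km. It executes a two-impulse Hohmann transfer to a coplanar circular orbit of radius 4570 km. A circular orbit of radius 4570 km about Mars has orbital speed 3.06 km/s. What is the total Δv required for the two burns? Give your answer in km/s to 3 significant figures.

Δv = 1.51 km/s

From the circular-orbit relation v² = μ/r at r = 4570 km: μ = v²r = (3.06)² × 4570 = 42791.7 km³/s².
The Hohmann ellipse has a_t = (r₁ + r₂)/2 = 15035 km.
At r₁ the circular-orbit speed is v₁ = √(μ/r₁) = 1.2954 km/s.
Transfer-orbit speed at r₁ (v² = μ(2/r − 1/a)): v_a = √[μ(2/r₁ − 1/a_t)] = 0.71419 km/s.
First burn Δv₁ = |v_a − v₁| = 0.5812 km/s.
Circular speed at r₂: v₂ = √(μ/r₂) = 3.0600 km/s.
Transfer-orbit speed at r₂: v_p = √[μ(2/r₂ − 1/a_t)] = 3.9851 km/s.
Second burn Δv₂ = |v₂ − v_p| = 0.9251 km/s.
Total Δv = Δv₁ + Δv₂ = 1.506 km/s.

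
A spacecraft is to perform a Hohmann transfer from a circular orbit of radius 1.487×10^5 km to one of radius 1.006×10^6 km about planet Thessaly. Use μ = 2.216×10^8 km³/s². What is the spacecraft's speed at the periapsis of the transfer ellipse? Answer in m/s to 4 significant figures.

Semi-major axis of the transfer orbit: a_t = (1.487×10^5 + 1.006×10^6)/2 = 5.7735×10^5 km.
At periapsis, r = 1.487×10^5 km.
Vis-viva: v = √[μ(2/r − 1/a_t)] = √[2.216×10^8 × (2/1.487×10^5 − 1/5.7735×10^5)] = 50.96 km/s.

v = 50960 m/s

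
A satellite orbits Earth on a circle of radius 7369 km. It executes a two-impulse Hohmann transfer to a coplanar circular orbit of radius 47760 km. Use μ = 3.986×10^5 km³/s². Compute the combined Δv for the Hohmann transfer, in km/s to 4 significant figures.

Semi-major axis of the transfer orbit: a_t = (7369 + 47760)/2 = 27564.5 km.
Circular speed at r₁: v₁ = √(μ/r₁) = √(3.986×10^5/7369) = 7.35469 km/s.
On the transfer ellipse at r₁, v² = μ(2/r − 1/a) gives v_p = √[μ(2/r₁ − 1/a_t)] = 9.68103 km/s.
First burn Δv₁ = |v_p − v₁| = 2.32634 km/s.
At r₂, v₂ = √(μ/r₂) = 2.88893 km/s.
Transfer-orbit speed at r₂: v_a = √[μ(2/r₂ − 1/a_t)] = 1.49371 km/s.
Second burn Δv₂ = |v₂ − v_a| = 1.39522 km/s.
Δv = Δv₁ + Δv₂ = 2.32634 + 1.39522 = 3.722 km/s.

Δv = 3.722 km/s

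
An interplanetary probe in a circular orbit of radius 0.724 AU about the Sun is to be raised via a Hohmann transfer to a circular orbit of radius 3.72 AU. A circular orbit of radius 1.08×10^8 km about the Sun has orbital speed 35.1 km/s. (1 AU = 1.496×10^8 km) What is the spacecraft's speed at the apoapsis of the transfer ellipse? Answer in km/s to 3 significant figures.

v = 8.83 km/s

From the circular-orbit relation v² = μ/r at r = 1.08×10^8 km: μ = v²r = (35.1)² × 1.08×10^8 = 1.33057×10^11 km³/s².
In km: r₁ = 0.724 × 1.496×10^8 = 1.083104×10^8 km; r₂ = 3.72 × 1.496×10^8 = 5.56512×10^8 km.
Transfer-ellipse semi-major axis a_t = (r₁ + r₂)/2 = (1.083104×10^8 + 5.56512×10^8)/2 = 3.324112×10^8 km.
The apoapsis of the transfer ellipse is at r = 5.56512×10^8 km.
From the vis-viva equation, v = √[μ(2/r − 1/a_t)] = 8.826 km/s.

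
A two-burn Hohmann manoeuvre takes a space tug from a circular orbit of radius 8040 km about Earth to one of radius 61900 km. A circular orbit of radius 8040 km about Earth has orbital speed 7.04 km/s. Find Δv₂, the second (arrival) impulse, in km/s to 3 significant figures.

From the circular-orbit relation v² = μ/r at r = 8040 km: μ = v²r = (7.04)² × 8040 = 3.98475×10^5 km³/s².
The Hohmann ellipse has a_t = (r₁ + r₂)/2 = 34970 km.
On the circular orbit at r = 61900 km, v_c = √(μ/r) = 2.5372 km/s.
Transfer-orbit speed at the same r (vis-viva, a = a_t): v_t = √[μ(2/r − 1/a_t)] = 1.2166 km/s.
Δv₂ = |v_t − v_c| = |1.2166 − 2.5372| = 1.321 km/s.

Δv₂ = 1.32 km/s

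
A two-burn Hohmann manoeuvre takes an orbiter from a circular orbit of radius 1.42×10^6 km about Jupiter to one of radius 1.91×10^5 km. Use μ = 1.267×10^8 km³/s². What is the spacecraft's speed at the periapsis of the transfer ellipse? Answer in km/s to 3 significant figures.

v = 34.2 km/s

Semi-major axis of the transfer orbit: a_t = (1.420×10^6 + 1.910×10^5)/2 = 8.055×10^5 km.
At periapsis, r = 1.910×10^5 km.
From the vis-viva equation, v = √[μ(2/r − 1/a_t)] = 34.20 km/s.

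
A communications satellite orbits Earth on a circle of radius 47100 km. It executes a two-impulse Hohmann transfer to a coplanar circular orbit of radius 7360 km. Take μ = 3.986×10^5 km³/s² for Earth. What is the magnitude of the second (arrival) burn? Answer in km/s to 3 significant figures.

The Hohmann ellipse has a_t = (r₁ + r₂)/2 = 27230 km.
Circular speed at r = 7360 km: v_c = √(μ/r) = 7.359 km/s.
Transfer-orbit speed at the same r (vis-viva, a = a_t): v_t = √[μ(2/r − 1/a_t)] = 9.679 km/s.
Δv₂ = |v_t − v_c| = |9.679 − 7.359| = 2.320 km/s.

Δv₂ = 2.32 km/s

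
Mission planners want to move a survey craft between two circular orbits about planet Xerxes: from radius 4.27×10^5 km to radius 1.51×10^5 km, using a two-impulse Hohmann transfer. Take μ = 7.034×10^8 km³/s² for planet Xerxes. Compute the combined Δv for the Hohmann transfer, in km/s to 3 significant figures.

Δv = 26.0 km/s

The Hohmann ellipse has a_t = (r₁ + r₂)/2 = 2.890×10^5 km.
At r₁ the circular-orbit speed is v₁ = √(μ/r₁) = 40.59 km/s.
Transfer-orbit speed at r₁ (vis-viva equation): v_a = √[μ(2/r₁ − 1/a_t)] = 29.34 km/s.
First burn Δv₁ = |v_a − v₁| = 11.25 km/s.
At r₂, v₂ = √(μ/r₂) = 68.25 km/s.
Transfer-orbit speed at r₂: v_p = √[μ(2/r₂ − 1/a_t)] = 82.96 km/s.
Second burn Δv₂ = |v₂ − v_p| = 14.71 km/s.
Total Δv = Δv₁ + Δv₂ = 25.96 km/s.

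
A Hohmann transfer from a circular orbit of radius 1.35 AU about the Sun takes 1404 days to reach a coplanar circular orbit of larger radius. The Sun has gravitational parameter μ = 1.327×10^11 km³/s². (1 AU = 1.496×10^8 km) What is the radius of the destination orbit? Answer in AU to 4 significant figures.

In km: r₁ = 1.35 × 1.496×10^8 = 2.0196×10^8 km.
Transfer time t = 1404 days = 1.213056×10^8 s, and t = π√(a_t³/μ).
So a_t = (μ t²/π²)^(1/3) = (1.327×10^11 × (1.213056×10^8)² / π²)^(1/3) = 5.8270×10^8 km.
Since a_t = (r₁ + r₂)/2, r₂ = 2a_t − r₁ = 2×5.8270×10^8 − 2.0196×10^8 = 9.6344×10^8 km.
In AU: r₂ = 9.6344×10^8 / 1.496×10^8 = 6.440 AU.

r₂ = 6.440 AU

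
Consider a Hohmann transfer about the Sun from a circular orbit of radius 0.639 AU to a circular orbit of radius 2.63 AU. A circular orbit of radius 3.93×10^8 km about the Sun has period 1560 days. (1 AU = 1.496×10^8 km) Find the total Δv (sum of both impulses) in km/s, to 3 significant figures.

From Kepler's third law T² = 4π²r³/μ at r = 3.93×10^8 km, T = 1560 days = 1560 × 86400 s = 1.34784×10^8 s: μ = 4π²r³/T² = 1.31905×10^11 km³/s².
In km: r₁ = 0.639 × 1.496×10^8 = 9.55944×10^7 km; r₂ = 2.63 × 1.496×10^8 = 3.93448×10^8 km.
Transfer-ellipse semi-major axis a_t = (r₁ + r₂)/2 = (9.55944×10^7 + 3.93448×10^8)/2 = 2.445212×10^8 km.
Circular speed at r₁: v₁ = √(μ/r₁) = √(1.31905×10^11/9.55944×10^7) = 37.1462 km/s.
Transfer-orbit speed at r₁ (vis-viva equation): v_p = √[μ(2/r₁ − 1/a_t)] = 47.1194 km/s.
First burn Δv₁ = |v_p − v₁| = 9.9732 km/s.
At r₂, v₂ = √(μ/r₂) = 18.3099 km/s.
Transfer-orbit speed at r₂: v_a = √[μ(2/r₂ − 1/a_t)] = 11.4484 km/s.
Second burn Δv₂ = |v₂ − v_a| = 6.8615 km/s.
Total Δv = Δv₁ + Δv₂ = 16.83 km/s.

Δv = 16.8 km/s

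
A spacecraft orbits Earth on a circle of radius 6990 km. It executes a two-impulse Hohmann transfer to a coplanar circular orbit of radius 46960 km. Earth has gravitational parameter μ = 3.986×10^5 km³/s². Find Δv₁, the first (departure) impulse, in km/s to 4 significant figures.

Δv₁ = 2.412 km/s

The Hohmann ellipse has a_t = (r₁ + r₂)/2 = 26975 km.
Circular speed at r = 6990 km: v_c = √(μ/r) = 7.5514 km/s.
Transfer-orbit speed at the same r (vis-viva, a = a_t): v_t = √[μ(2/r − 1/a_t)] = 9.9635 km/s.
Δv₁ = |v_t − v_c| = |9.9635 − 7.5514| = 2.412 km/s.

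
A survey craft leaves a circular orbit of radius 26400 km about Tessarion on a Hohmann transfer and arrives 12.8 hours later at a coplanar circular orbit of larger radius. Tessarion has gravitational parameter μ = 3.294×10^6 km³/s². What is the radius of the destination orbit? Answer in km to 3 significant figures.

Transfer time t = 12.8 hours = 46080 s, and t = π√(a_t³/μ).
So a_t = (μ t²/π²)^(1/3) = (3.294×10^6 × (46080)² / π²)^(1/3) = 89156 km.
Since a_t = (r₁ + r₂)/2, r₂ = 2a_t − r₁ = 2×89156 − 26400 = 1.51912×10^5 km.

r₂ = 1.52×10^5 km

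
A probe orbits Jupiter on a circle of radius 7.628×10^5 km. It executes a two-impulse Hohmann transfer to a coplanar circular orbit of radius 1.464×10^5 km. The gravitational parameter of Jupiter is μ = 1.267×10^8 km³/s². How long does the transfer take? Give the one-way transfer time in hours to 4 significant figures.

t = 23.76 hours

Semi-major axis of the transfer orbit: a_t = (7.628×10^5 + 1.464×10^5)/2 = 4.546×10^5 km.
Half the transfer-orbit period gives t = π√(a_t³/μ) = 85550 s.
Converting: 85550 s ÷ 3600 s/hour = 23.76 hours.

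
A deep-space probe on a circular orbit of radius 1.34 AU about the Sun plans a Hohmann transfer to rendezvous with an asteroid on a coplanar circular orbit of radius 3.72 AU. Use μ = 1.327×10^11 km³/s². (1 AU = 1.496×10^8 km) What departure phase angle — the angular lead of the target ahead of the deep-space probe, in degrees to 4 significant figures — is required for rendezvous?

In km: r₁ = 1.34 × 1.496×10^8 = 2.00464×10^8 km; r₂ = 3.72 × 1.496×10^8 = 5.56512×10^8 km.
Semi-major axis of the transfer orbit: a_t = (2.00464×10^8 + 5.56512×10^8)/2 = 3.78488×10^8 km.
Transfer time t = π√(a_t³/μ) = 6.350×10^7 s.
Target angular speed ω₂ = √(μ/r₂³) = 2.775×10^-8 rad/s.
Angle swept by the target during transfer: ω₂·t = 1.762 rad = 100.96°.
The deep-space probe traverses 180° on the transfer ellipse, so the target must lead by 180° − 100.96° = 79.04°.

φ = 79.04°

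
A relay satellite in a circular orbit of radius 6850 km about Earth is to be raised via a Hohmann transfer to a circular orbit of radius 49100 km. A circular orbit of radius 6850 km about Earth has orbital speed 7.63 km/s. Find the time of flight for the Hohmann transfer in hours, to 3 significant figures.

From the circular-orbit relation v² = μ/r at r = 6850 km: μ = v²r = (7.63)² × 6850 = 3.98786×10^5 km³/s².
The Hohmann ellipse has a_t = (r₁ + r₂)/2 = 27975 km.
Half the transfer-orbit period gives t = π√(a_t³/μ) = 23280 s.
Converting: 23280 s ÷ 3600 s/hour = 6.47 hours.

t = 6.47 hours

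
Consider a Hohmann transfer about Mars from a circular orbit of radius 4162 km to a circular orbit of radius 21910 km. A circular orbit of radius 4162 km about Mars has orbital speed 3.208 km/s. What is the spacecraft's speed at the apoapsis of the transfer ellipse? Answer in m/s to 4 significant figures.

From the circular-orbit relation v² = μ/r at r = 4162 km: μ = v²r = (3.208)² × 4162 = 42832.2 km³/s².
The Hohmann ellipse has a_t = (r₁ + r₂)/2 = 13036 km.
The apoapsis of the transfer ellipse is at r = 21910 km.
From the vis-viva equation, v = √[μ(2/r − 1/a_t)] = 0.7900 km/s.

v = 790.0 m/s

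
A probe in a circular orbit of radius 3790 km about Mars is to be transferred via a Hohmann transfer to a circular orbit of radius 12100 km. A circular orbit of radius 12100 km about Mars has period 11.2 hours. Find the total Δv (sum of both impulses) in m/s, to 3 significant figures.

Δv = 1370 m/s

From Kepler's third law T² = 4π²r³/μ at r = 12100 km, T = 11.2 hours = 11.2 × 3600 s = 40320 s: μ = 4π²r³/T² = 43020.4 km³/s².
Transfer-ellipse semi-major axis a_t = (r₁ + r₂)/2 = (3790 + 12100)/2 = 7945 km.
At r₁ the circular-orbit speed is v₁ = √(μ/r₁) = 3.3691 km/s.
On the transfer ellipse at r₁, v² = μ(2/r − 1/a) gives v_p = √[μ(2/r₁ − 1/a_t)] = 4.1578 km/s.
First burn Δv₁ = |v_p − v₁| = 0.7887 km/s.
At r₂, v₂ = √(μ/r₂) = 1.8856 km/s.
Transfer-orbit speed at r₂: v_a = √[μ(2/r₂ − 1/a_t)] = 1.3023 km/s.
Second burn Δv₂ = |v₂ − v_a| = 0.5833 km/s.
Δv = Δv₁ + Δv₂ = 0.7887 + 0.5833 = 1.372 km/s.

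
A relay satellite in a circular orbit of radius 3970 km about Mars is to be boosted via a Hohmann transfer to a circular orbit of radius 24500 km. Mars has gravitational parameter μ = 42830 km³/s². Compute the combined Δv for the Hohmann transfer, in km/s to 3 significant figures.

Δv = 1.65 km/s

Semi-major axis of the transfer orbit: a_t = (3970 + 24500)/2 = 14235 km.
At r₁ the circular-orbit speed is v₁ = √(μ/r₁) = 3.285 km/s.
On the transfer ellipse at r₁, vis-viva equation gives v_p = √[μ(2/r₁ − 1/a_t)] = 4.309 km/s.
First burn Δv₁ = |v_p − v₁| = 1.024 km/s.
Circular speed at r₂: v₂ = √(μ/r₂) = 1.32218 km/s.
Transfer-orbit speed at r₂: v_a = √[μ(2/r₂ − 1/a_t)] = 0.698244 km/s.
Second burn Δv₂ = |v₂ − v_a| = 0.6239 km/s.
Total Δv = Δv₁ + Δv₂ = 1.648 km/s.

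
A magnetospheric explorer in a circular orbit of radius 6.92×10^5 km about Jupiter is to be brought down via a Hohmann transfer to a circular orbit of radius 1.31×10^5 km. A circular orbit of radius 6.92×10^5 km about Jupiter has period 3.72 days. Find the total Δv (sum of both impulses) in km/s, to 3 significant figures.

Δv = 15.1 km/s

From Kepler's third law T² = 4π²r³/μ at r = 6.92×10^5 km, T = 3.72 days = 3.72 × 86400 s = 3.21408×10^5 s: μ = 4π²r³/T² = 1.26638×10^8 km³/s².
Transfer-ellipse semi-major axis a_t = (r₁ + r₂)/2 = (6.920×10^5 + 1.310×10^5)/2 = 4.115×10^5 km.
Circular speed at r₁: v₁ = √(μ/r₁) = √(1.26638×10^8/6.920×10^5) = 13.528 km/s.
Transfer-orbit speed at r₁ (vis-viva): v_a = √[μ(2/r₁ − 1/a_t)] = 7.6327 km/s.
First burn Δv₁ = |v_a − v₁| = 5.895 km/s.
Circular speed at r₂: v₂ = √(μ/r₂) = 31.0919 km/s.
Transfer-orbit speed at r₂: v_p = √[μ(2/r₂ − 1/a_t)] = 40.3195 km/s.
Second burn Δv₂ = |v₂ − v_p| = 9.228 km/s.
Total Δv = Δv₁ + Δv₂ = 15.12 km/s.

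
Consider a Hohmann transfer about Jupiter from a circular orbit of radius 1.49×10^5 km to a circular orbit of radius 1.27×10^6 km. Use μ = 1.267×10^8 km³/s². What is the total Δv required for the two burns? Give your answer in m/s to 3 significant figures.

Δv = 15300 m/s

The Hohmann ellipse has a_t = (r₁ + r₂)/2 = 7.095×10^5 km.
At r₁ the circular-orbit speed is v₁ = √(μ/r₁) = 29.1605 km/s.
Transfer-orbit speed at r₁ (vis-viva equation): v_p = √[μ(2/r₁ − 1/a_t)] = 39.0140 km/s.
First burn Δv₁ = |v_p − v₁| = 9.8535 km/s.
At r₂, v₂ = √(μ/r₂) = 9.98818 km/s.
Transfer-orbit speed at r₂: v_a = √[μ(2/r₂ − 1/a_t)] = 4.57724 km/s.
Second burn Δv₂ = |v₂ − v_a| = 5.4109 km/s.
Δv = Δv₁ + Δv₂ = 9.8535 + 5.4109 = 15.26 km/s.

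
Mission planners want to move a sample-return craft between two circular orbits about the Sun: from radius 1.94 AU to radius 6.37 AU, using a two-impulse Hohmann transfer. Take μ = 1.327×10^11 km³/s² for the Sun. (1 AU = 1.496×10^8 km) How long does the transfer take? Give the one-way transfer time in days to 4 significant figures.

In km: r₁ = 1.94 × 1.496×10^8 = 2.90224×10^8 km; r₂ = 6.37 × 1.496×10^8 = 9.52952×10^8 km.
Semi-major axis of the transfer orbit: a_t = (2.90224×10^8 + 9.52952×10^8)/2 = 6.21588×10^8 km.
Half the transfer-orbit period gives t = π√(a_t³/μ) = 1.3365×10^8 s.
Converting: 1.3365×10^8 s ÷ 86400 s/day = 1547 days.

t = 1547 days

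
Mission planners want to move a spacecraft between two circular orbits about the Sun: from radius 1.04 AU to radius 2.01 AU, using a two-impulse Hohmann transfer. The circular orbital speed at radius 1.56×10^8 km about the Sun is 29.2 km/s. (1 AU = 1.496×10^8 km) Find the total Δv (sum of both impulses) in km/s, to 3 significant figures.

From the circular-orbit relation v² = μ/r at r = 1.56×10^8 km: μ = v²r = (29.2)² × 1.56×10^8 = 1.33012×10^11 km³/s².
In km: r₁ = 1.04 × 1.496×10^8 = 1.55584×10^8 km; r₂ = 2.01 × 1.496×10^8 = 3.00696×10^8 km.
Semi-major axis of the transfer orbit: a_t = (1.55584×10^8 + 3.00696×10^8)/2 = 2.2814×10^8 km.
Circular speed at r₁: v₁ = √(μ/r₁) = √(1.33012×10^11/1.55584×10^8) = 29.239 km/s.
On the transfer ellipse at r₁, v² = μ(2/r − 1/a) gives v_p = √[μ(2/r₁ − 1/a_t)] = 33.568 km/s.
First burn Δv₁ = |v_p − v₁| = 4.329 km/s.
Circular speed at r₂: v₂ = √(μ/r₂) = 21.03204 km/s.
Transfer-orbit speed at r₂: v_a = √[μ(2/r₂ − 1/a_t)] = 17.36853 km/s.
Second burn Δv₂ = |v₂ − v_a| = 3.664 km/s.
Total Δv = Δv₁ + Δv₂ = 7.993 km/s.

Δv = 7.99 km/s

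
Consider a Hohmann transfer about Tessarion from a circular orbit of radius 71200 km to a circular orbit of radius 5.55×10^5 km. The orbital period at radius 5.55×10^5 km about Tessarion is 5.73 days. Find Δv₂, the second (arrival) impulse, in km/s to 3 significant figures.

Δv₂ = 3.68 km/s

From Kepler's third law T² = 4π²r³/μ at r = 5.55×10^5 km, T = 5.73 days = 5.73 × 86400 s = 4.95072×10^5 s: μ = 4π²r³/T² = 2.75361×10^7 km³/s².
The Hohmann ellipse has a_t = (r₁ + r₂)/2 = 3.131×10^5 km.
Circular speed at r = 5.550×10^5 km: v_c = √(μ/r) = 7.044 km/s.
Vis-viva on the transfer ellipse at r = 5.550×10^5 km gives v_t = √[μ(2/r − 1/a_t)] = 3.359 km/s.
Δv₂ = |v_t − v_c| = |3.359 − 7.044| = 3.685 km/s.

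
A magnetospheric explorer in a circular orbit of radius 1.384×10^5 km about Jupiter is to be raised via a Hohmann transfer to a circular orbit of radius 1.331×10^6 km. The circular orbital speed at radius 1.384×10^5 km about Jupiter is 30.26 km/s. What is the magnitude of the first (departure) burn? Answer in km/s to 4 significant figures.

From the circular-orbit relation v² = μ/r at r = 1.384×10^5 km: μ = v²r = (30.26)² × 1.384×10^5 = 1.26728×10^8 km³/s².
The Hohmann ellipse has a_t = (r₁ + r₂)/2 = 7.347×10^5 km.
On the circular orbit at r = 1.384×10^5 km, v_c = √(μ/r) = 30.26 km/s.
Transfer-orbit speed at the same r (vis-viva, a = a_t): v_t = √[μ(2/r − 1/a_t)] = 40.73 km/s.
Δv₁ = |v_t − v_c| = |40.73 − 30.26| = 10.47 km/s.

Δv₁ = 10.47 km/s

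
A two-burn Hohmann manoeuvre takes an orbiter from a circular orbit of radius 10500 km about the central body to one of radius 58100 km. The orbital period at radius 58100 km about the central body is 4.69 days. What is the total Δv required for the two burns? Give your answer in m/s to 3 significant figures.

Δv = 1040 m/s

From Kepler's third law T² = 4π²r³/μ at r = 58100 km, T = 4.69 days = 4.69 × 86400 s = 4.05216×10^5 s: μ = 4π²r³/T² = 47153.6 km³/s².
Transfer-ellipse semi-major axis a_t = (r₁ + r₂)/2 = (10500 + 58100)/2 = 34300 km.
At r₁ the circular-orbit speed is v₁ = √(μ/r₁) = 2.1192 km/s.
Transfer-orbit speed at r₁ (vis-viva): v_p = √[μ(2/r₁ − 1/a_t)] = 2.7581 km/s.
First burn Δv₁ = |v_p − v₁| = 0.6389 km/s.
Circular speed at r₂: v₂ = √(μ/r₂) = 0.900885 km/s.
Transfer-orbit speed at r₂: v_a = √[μ(2/r₂ − 1/a_t)] = 0.498445 km/s.
Second burn Δv₂ = |v₂ − v_a| = 0.4024 km/s.
Total Δv = Δv₁ + Δv₂ = 1.041 km/s.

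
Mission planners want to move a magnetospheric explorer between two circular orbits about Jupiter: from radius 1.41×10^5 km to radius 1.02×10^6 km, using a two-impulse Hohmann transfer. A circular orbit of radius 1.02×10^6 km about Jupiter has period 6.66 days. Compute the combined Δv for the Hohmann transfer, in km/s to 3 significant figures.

Δv = 15.4 km/s

From Kepler's third law T² = 4π²r³/μ at r = 1.02×10^6 km, T = 6.66 days = 6.66 × 86400 s = 5.75424×10^5 s: μ = 4π²r³/T² = 1.26527×10^8 km³/s².
Transfer-ellipse semi-major axis a_t = (r₁ + r₂)/2 = (1.410×10^5 + 1.020×10^6)/2 = 5.805×10^5 km.
Circular speed at r₁: v₁ = √(μ/r₁) = √(1.26527×10^8/1.410×10^5) = 29.956 km/s.
Transfer-orbit speed at r₁ (vis-viva equation): v_p = √[μ(2/r₁ − 1/a_t)] = 39.708 km/s.
First burn Δv₁ = |v_p − v₁| = 9.752 km/s.
Circular speed at r₂: v₂ = √(μ/r₂) = 11.138 km/s.
Transfer-orbit speed at r₂: v_a = √[μ(2/r₂ − 1/a_t)] = 5.4891 km/s.
Second burn Δv₂ = |v₂ − v_a| = 5.649 km/s.
Total Δv = Δv₁ + Δv₂ = 15.40 km/s.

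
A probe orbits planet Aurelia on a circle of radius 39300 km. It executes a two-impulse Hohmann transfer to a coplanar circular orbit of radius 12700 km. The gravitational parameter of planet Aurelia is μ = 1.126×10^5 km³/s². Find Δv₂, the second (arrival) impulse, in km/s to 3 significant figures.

Δv₂ = 0.683 km/s

Transfer-ellipse semi-major axis a_t = (r₁ + r₂)/2 = (39300 + 12700)/2 = 26000 km.
On the circular orbit at r = 12700 km, v_c = √(μ/r) = 2.9776 km/s.
Transfer-orbit speed at the same r (vis-viva, a = a_t): v_t = √[μ(2/r − 1/a_t)] = 3.6608 km/s.
Δv₂ = |v_t − v_c| = |3.6608 − 2.9776| = 0.6832 km/s.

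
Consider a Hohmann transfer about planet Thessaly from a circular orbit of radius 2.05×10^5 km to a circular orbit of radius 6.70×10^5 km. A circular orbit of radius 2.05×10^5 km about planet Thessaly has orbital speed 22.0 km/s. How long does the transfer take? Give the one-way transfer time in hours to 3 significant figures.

t = 25.4 hours

From the circular-orbit relation v² = μ/r at r = 2.05×10^5 km: μ = v²r = (22.0)² × 2.05×10^5 = 9.92200×10^7 km³/s².
The Hohmann ellipse has a_t = (r₁ + r₂)/2 = 4.375×10^5 km.
Transfer time t = π√(a_t³/μ) = π√((4.375×10^5)³ / 9.92200×10^7) = 91270 s.
Converting: 91270 s ÷ 3600 s/hour = 25.4 hours.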